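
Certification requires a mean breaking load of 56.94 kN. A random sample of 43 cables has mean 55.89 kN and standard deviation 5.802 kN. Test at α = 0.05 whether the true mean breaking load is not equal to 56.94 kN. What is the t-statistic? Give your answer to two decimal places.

H0: μ = 56.94; H1: μ ≠ 56.94 (one-sample t-test, two-sided).
t = (x̄ − μ₀)/(s/√n) = (55.89 − 56.94)/(5.802/√43) = -1.19
df = n − 1 = 42
Two-sided p-value ≈ 0.2420
Since p ≈ 0.2420 > α = 0.05, fail to reject H0; the evidence is not statistically significant.

-1.19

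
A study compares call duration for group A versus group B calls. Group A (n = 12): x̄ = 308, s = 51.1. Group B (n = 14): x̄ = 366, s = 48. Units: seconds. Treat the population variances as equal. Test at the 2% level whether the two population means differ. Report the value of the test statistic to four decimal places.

-2.9818

Let group 1 = group A, group 2 = group B. H0: μ_1 = μ_2; H1: μ_1 ≠ μ_2 (two-sample pooled-variance t-test, two-sided).
s_p² = [(12−1)·51.1² + (14−1)·48²]/(12+14−2) = 2444.8
t = (308 − 366)/√[2444.8·(1/12 + 1/14)] = -2.9818
df = n₁ + n₂ − 2 = 24
Two-sided p-value ≈ 0.006
Since p ≈ 0.006 < α = 0.02, reject H0; the evidence is statistically significant.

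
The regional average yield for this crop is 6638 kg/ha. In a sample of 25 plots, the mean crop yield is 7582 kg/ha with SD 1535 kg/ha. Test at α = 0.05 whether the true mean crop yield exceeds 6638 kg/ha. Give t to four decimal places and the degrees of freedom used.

t = 3.0749, df = 24

H0: μ = 6638; H1: μ > 6638 (one-sample t-test, right-tailed).
t = (x̄ − μ₀)/(s/√n) = (7582 − 6638)/(1535/√25) = 3.0749
df = n − 1 = 24
p-value = P(T ≥ 3.0749) ≈ 0.003
Since p ≈ 0.003 < α = 0.05, reject H0; the evidence is statistically significant.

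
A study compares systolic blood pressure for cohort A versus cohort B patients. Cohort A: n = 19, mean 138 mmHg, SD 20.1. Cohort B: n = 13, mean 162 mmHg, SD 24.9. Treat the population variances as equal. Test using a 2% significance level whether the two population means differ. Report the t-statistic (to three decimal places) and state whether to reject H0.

Let group 1 = cohort A, group 2 = cohort B. H0: μ_1 = μ_2; H1: μ_1 ≠ μ_2 (two-sample pooled-variance t-test, two-sided).
s_p² = [(19−1)·20.1² + (13−1)·24.9²]/(19+13−2) = 490.41
t = (138 − 162)/√[490.41·(1/19 + 1/13)] = -3.011
df = n₁ + n₂ − 2 = 30
Two-sided p-value ≈ 0.005
Since p ≈ 0.005 < α = 0.02, reject H0; the evidence is statistically significant.

t = -3.011; reject H0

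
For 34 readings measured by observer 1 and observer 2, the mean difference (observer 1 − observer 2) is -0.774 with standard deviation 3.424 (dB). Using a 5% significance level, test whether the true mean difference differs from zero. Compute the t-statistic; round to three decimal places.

-1.318

H0: μ_d = 0; H1: μ_d ≠ 0 (paired t-test on the differences, two-sided).
t = d̄/(s_d/√n) = -0.774/(3.424/√34) = -1.318
df = n − 1 = 33
Two-sided p-value ≈ 0.1965
Since p ≈ 0.1965 > α = 0.05, fail to reject H0; the data do not provide sufficient evidence against H0.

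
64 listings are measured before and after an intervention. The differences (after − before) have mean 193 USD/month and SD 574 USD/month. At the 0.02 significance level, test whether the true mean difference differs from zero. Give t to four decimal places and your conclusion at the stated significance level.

t = 2.6899; reject H0

H0: μ_d = 0; H1: μ_d ≠ 0 (paired t-test on the differences, two-sided).
t = d̄/(s_d/√n) = 193/(574/√64) = 2.6899
df = n − 1 = 63
Two-sided p-value ≈ 0.0091
Since p ≈ 0.0091 < α = 0.02, reject H0; the data support H1.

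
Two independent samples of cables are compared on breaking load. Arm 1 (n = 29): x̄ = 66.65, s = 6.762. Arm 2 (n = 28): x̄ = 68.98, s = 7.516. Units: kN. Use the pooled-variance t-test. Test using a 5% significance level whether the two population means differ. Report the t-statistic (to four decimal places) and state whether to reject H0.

Let group 1 = arm 1, group 2 = arm 2. H0: μ_1 = μ_2; H1: μ_1 ≠ μ_2 (two-sample pooled-variance t-test, two-sided).
s_p² = [(29−1)·6.762² + (28−1)·7.516²]/(29+28−2) = 51.0096
t = (66.65 − 68.98)/√[51.0096·(1/29 + 1/28)] = -1.2313
df = n₁ + n₂ − 2 = 55
Two-sided p-value ≈ 0.223
Since p ≈ 0.223 > α = 0.05, fail to reject H0; the data do not provide sufficient evidence against H0.

t = -1.2313; fail to reject H0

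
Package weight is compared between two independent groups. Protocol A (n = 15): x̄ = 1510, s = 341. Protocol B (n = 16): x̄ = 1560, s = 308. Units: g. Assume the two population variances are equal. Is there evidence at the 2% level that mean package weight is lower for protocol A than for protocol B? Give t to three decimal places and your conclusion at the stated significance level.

Let group 1 = protocol A, group 2 = protocol B. H0: μ_1 = μ_2; H1: μ_1 < μ_2 (two-sample pooled-variance t-test, left-tailed).
s_p² = [(15−1)·341² + (16−1)·308²]/(15+16−2) = 105203
t = (1510 − 1560)/√[105203·(1/15 + 1/16)] = -0.429
df = n₁ + n₂ − 2 = 29
p-value = P(T ≤ -0.429) ≈ 0.3356
Since p ≈ 0.3356 > α = 0.02, fail to reject H0; the data do not provide sufficient evidence against H0.

t = -0.429; fail to reject H0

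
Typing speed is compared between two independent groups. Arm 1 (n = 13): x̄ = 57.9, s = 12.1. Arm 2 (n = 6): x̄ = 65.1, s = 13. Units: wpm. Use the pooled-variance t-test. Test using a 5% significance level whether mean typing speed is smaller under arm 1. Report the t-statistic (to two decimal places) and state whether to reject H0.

Let group 1 = arm 1, group 2 = arm 2. H0: μ_1 = μ_2; H1: μ_1 < μ_2 (two-sample pooled-variance t-test, left-tailed).
s_p² = [(13−1)·12.1² + (6−1)·13²]/(13+6−2) = 153.054
t = (57.9 − 65.1)/√[153.054·(1/13 + 1/6)] = -1.18
df = n₁ + n₂ − 2 = 17
p-value = P(T ≤ -1.18) ≈ 0.127
Since p ≈ 0.127 > α = 0.05, fail to reject H0; the evidence is not statistically significant.

t = -1.18; fail to reject H0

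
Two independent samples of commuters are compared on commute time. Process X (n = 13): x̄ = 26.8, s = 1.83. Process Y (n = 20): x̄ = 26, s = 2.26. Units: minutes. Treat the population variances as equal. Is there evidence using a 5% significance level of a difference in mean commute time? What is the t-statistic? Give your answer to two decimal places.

1.07

Let group 1 = process X, group 2 = process Y. H0: μ_1 = μ_2; H1: μ_1 ≠ μ_2 (two-sample pooled-variance t-test, two-sided).
s_p² = [(13−1)·1.83² + (20−1)·2.26²]/(13+20−2) = 4.42681
t = (26.8 − 26)/√[4.42681·(1/13 + 1/20)] = 1.07
df = n₁ + n₂ − 2 = 31
Two-sided p-value ≈ 0.294
Since p ≈ 0.294 > α = 0.05, fail to reject H0; the evidence is not statistically significant.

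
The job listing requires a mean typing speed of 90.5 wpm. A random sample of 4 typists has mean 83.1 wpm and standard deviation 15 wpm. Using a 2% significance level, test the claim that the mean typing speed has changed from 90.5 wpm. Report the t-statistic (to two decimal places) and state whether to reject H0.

H0: μ = 90.5; H1: μ ≠ 90.5 (one-sample t-test, two-sided).
t = (x̄ − μ₀)/(s/√n) = (83.1 − 90.5)/(15/√4) = -0.99
df = n − 1 = 3
Two-sided p-value ≈ 0.3966
Since p ≈ 0.3966 > α = 0.02, fail to reject H0; the evidence is not statistically significant.

t = -0.99; fail to reject H0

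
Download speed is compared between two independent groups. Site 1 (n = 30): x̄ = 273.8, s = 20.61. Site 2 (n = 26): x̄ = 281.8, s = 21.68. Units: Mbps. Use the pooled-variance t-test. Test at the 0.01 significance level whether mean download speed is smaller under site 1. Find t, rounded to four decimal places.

-1.4142

Let group 1 = site 1, group 2 = site 2. H0: μ_1 = μ_2; H1: μ_1 < μ_2 (two-sample pooled-variance t-test, left-tailed).
s_p² = [(30−1)·20.61² + (26−1)·21.68²]/(30+26−2) = 445.721
t = (273.8 − 281.8)/√[445.721·(1/30 + 1/26)] = -1.4142
df = n₁ + n₂ − 2 = 54
p-value = P(T ≤ -1.4142) ≈ 0.0815
Since p ≈ 0.0815 > α = 0.01, fail to reject H0; the evidence is not statistically significant.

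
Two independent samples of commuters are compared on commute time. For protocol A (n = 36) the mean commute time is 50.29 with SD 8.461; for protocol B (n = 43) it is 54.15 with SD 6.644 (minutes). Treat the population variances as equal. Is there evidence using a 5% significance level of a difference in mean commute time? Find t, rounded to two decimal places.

Let group 1 = protocol A, group 2 = protocol B. H0: μ_1 = μ_2; H1: μ_1 ≠ μ_2 (two-sample pooled-variance t-test, two-sided).
s_p² = [(36−1)·8.461² + (43−1)·6.644²]/(36+43−2) = 56.6181
t = (50.29 − 54.15)/√[56.6181·(1/36 + 1/43)] = -2.27
df = n₁ + n₂ − 2 = 77
Two-sided p-value ≈ 0.0260
Since p ≈ 0.0260 < α = 0.05, reject H0; the data support H1.

-2.27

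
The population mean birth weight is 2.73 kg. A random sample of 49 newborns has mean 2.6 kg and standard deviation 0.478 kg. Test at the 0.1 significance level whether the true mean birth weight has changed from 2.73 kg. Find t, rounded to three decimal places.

H0: μ = 2.73; H1: μ ≠ 2.73 (one-sample t-test, two-sided).
t = (x̄ − μ₀)/(s/√n) = (2.6 − 2.73)/(0.478/√49) = -1.904
df = n − 1 = 48
Two-sided p-value ≈ 0.063
Since p ≈ 0.063 < α = 0.1, reject H0; the evidence is statistically significant.

-1.904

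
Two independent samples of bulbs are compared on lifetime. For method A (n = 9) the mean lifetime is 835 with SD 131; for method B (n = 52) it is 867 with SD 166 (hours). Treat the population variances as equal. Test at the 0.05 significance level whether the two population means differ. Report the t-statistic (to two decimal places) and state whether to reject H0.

t = -0.55; fail to reject H0

Let group 1 = method A, group 2 = method B. H0: μ_1 = μ_2; H1: μ_1 ≠ μ_2 (two-sample pooled-variance t-test, two-sided).
s_p² = [(9−1)·131² + (52−1)·166²]/(9+52−2) = 26146.5
t = (835 − 867)/√[26146.5·(1/9 + 1/52)] = -0.55
df = n₁ + n₂ − 2 = 59
Two-sided p-value ≈ 0.5857
Since p ≈ 0.5857 > α = 0.05, fail to reject H0; the evidence is not statistically significant.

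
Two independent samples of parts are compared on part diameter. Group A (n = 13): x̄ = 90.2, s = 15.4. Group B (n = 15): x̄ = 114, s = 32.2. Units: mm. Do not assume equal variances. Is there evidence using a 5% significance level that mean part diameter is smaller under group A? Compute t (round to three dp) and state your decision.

t = -2.546; reject H0

Let group 1 = group A, group 2 = group B. H0: μ_1 = μ_2; H1: μ_1 < μ_2 (Welch's two-sample t-test, left-tailed).
t = (x̄_1 − x̄_2)/√(s_1²/n_1 + s_2²/n_2) = (90.2 − 114)/√(15.4²/13 + 32.2²/15) = -2.546
Welch–Satterthwaite df ≈ 20.68
p-value = P(T ≤ -2.546) ≈ 0.0095
Since p ≈ 0.0095 < α = 0.05, reject H0; the data support H1.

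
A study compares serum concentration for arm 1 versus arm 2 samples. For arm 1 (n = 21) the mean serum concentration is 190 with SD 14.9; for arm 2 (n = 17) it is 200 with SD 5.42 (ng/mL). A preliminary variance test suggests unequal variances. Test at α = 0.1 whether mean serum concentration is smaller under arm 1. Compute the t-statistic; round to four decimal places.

-2.8513

Let group 1 = arm 1, group 2 = arm 2. H0: μ_1 = μ_2; H1: μ_1 < μ_2 (Welch's two-sample t-test, left-tailed).
t = (x̄_1 − x̄_2)/√(s_1²/n_1 + s_2²/n_2) = (190 − 200)/√(14.9²/21 + 5.42²/17) = -2.8513
Welch–Satterthwaite df ≈ 26.20
p-value = P(T ≤ -2.8513) ≈ 0.0042
Since p ≈ 0.0042 < α = 0.1, reject H0; the evidence is statistically significant.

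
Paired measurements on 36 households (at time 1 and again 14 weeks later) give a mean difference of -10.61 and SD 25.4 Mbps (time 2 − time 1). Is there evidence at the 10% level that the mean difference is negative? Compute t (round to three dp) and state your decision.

t = -2.506; reject H0

H0: μ_d = 0; H1: μ_d < 0 (paired t-test on the differences, left-tailed).
t = d̄/(s_d/√n) = -10.61/(25.4/√36) = -2.506
df = n − 1 = 35
p-value = P(T ≤ -2.506) ≈ 0.008
Since p ≈ 0.008 < α = 0.1, reject H0; the data support H1.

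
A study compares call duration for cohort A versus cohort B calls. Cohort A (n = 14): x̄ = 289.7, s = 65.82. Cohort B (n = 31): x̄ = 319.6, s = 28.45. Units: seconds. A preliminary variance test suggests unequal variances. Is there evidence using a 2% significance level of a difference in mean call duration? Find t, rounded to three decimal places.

-1.632

Let group 1 = cohort A, group 2 = cohort B. H0: μ_1 = μ_2; H1: μ_1 ≠ μ_2 (Welch's two-sample t-test, two-sided).
t = (x̄_1 − x̄_2)/√(s_1²/n_1 + s_2²/n_2) = (289.7 − 319.6)/√(65.82²/14 + 28.45²/31) = -1.632
Welch–Satterthwaite df ≈ 15.24
Two-sided p-value ≈ 0.1231
Since p ≈ 0.1231 > α = 0.02, fail to reject H0; the data do not provide sufficient evidence against H0.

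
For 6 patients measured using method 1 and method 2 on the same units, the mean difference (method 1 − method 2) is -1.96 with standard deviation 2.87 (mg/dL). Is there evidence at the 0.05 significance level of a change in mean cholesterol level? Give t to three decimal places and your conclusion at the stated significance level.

t = -1.673; fail to reject H0

H0: μ_d = 0; H1: μ_d ≠ 0 (paired t-test on the differences, two-sided).
t = d̄/(s_d/√n) = -1.96/(2.87/√6) = -1.673
df = n − 1 = 5
Two-sided p-value ≈ 0.155
Since p ≈ 0.155 > α = 0.05, fail to reject H0; the data do not provide sufficient evidence against H0.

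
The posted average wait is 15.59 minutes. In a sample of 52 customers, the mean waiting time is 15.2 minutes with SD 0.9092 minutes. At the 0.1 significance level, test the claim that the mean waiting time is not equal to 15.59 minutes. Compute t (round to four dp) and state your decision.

t = -3.0932; reject H0

H0: μ = 15.59; H1: μ ≠ 15.59 (one-sample t-test, two-sided).
t = (x̄ − μ₀)/(s/√n) = (15.2 − 15.59)/(0.9092/√52) = -3.0932
df = n − 1 = 51
Two-sided p-value ≈ 0.0032
Since p ≈ 0.0032 < α = 0.1, reject H0; the evidence is statistically significant.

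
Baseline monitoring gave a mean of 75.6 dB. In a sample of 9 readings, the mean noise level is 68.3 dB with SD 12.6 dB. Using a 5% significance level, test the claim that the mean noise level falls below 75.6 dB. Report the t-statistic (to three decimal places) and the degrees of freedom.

t = -1.738, df = 8

H0: μ = 75.6; H1: μ < 75.6 (one-sample t-test, left-tailed).
t = (x̄ − μ₀)/(s/√n) = (68.3 − 75.6)/(12.6/√9) = -1.738
df = n − 1 = 8
p-value = P(T ≤ -1.738) ≈ 0.0602
Since p ≈ 0.0602 > α = 0.05, fail to reject H0; the evidence is not statistically significant.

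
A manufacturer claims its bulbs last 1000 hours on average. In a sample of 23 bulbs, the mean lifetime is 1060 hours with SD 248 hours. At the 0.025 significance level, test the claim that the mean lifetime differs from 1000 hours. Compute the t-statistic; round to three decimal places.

H0: μ = 1000; H1: μ ≠ 1000 (one-sample t-test, two-sided).
t = (x̄ − μ₀)/(s/√n) = (1060 − 1000)/(248/√23) = 1.160
df = n − 1 = 22
Two-sided p-value ≈ 0.2584
Since p ≈ 0.2584 > α = 0.025, fail to reject H0; the evidence is not statistically significant.

1.160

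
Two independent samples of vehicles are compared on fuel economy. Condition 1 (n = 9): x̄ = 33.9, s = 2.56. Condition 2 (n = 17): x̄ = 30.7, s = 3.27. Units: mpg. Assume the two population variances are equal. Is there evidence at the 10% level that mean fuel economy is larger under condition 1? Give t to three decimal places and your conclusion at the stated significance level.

t = 2.544; reject H0

Let group 1 = condition 1, group 2 = condition 2. H0: μ_1 = μ_2; H1: μ_1 > μ_2 (two-sample pooled-variance t-test, right-tailed).
s_p² = [(9−1)·2.56² + (17−1)·3.27²]/(9+17−2) = 9.31313
t = (33.9 − 30.7)/√[9.31313·(1/9 + 1/17)] = 2.544
df = n₁ + n₂ − 2 = 24
p-value = P(T ≥ 2.544) ≈ 0.0089
Since p ≈ 0.0089 < α = 0.1, reject H0; the evidence is statistically significant.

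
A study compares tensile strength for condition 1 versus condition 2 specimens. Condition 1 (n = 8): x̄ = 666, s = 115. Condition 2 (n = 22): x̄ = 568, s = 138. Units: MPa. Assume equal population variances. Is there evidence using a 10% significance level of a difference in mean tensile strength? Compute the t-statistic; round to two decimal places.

Let group 1 = condition 1, group 2 = condition 2. H0: μ_1 = μ_2; H1: μ_1 ≠ μ_2 (two-sample pooled-variance t-test, two-sided).
s_p² = [(8−1)·115² + (22−1)·138²]/(8+22−2) = 17589.2
t = (666 − 568)/√[17589.2·(1/8 + 1/22)] = 1.79
df = n₁ + n₂ − 2 = 28
Two-sided p-value ≈ 0.0843
Since p ≈ 0.0843 < α = 0.1, reject H0; the evidence is statistically significant.

1.79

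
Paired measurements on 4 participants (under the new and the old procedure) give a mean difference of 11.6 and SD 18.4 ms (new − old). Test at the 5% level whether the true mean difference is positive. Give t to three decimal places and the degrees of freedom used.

H0: μ_d = 0; H1: μ_d > 0 (paired t-test on the differences, right-tailed).
t = d̄/(s_d/√n) = 11.6/(18.4/√4) = 1.261
df = n − 1 = 3
p-value = P(T ≥ 1.261) ≈ 0.148
Since p ≈ 0.148 > α = 0.05, fail to reject H0; the data do not provide sufficient evidence against H0.

t = 1.261, df = 3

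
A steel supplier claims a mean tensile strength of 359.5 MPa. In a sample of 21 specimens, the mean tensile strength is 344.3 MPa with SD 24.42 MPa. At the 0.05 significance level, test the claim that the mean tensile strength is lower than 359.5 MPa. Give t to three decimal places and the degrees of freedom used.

H0: μ = 359.5; H1: μ < 359.5 (one-sample t-test, left-tailed).
t = (x̄ − μ₀)/(s/√n) = (344.3 − 359.5)/(24.42/√21) = -2.852
df = n − 1 = 20
p-value = P(T ≤ -2.852) ≈ 0.005
Since p ≈ 0.005 < α = 0.05, reject H0; the evidence is statistically significant.

t = -2.852, df = 20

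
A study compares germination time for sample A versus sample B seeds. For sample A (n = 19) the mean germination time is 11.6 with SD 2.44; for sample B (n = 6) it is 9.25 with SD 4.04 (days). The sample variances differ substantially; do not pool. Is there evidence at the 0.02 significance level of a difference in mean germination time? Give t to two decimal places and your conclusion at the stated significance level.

Let group 1 = sample A, group 2 = sample B. H0: μ_1 = μ_2; H1: μ_1 ≠ μ_2 (Welch's two-sample t-test, two-sided).
t = (x̄_1 − x̄_2)/√(s_1²/n_1 + s_2²/n_2) = (11.6 − 9.25)/√(2.44²/19 + 4.04²/6) = 1.35
Welch–Satterthwaite df ≈ 6.20
Two-sided p-value ≈ 0.2245
Since p ≈ 0.2245 > α = 0.02, fail to reject H0; the data do not provide sufficient evidence against H0.

t = 1.35; fail to reject H0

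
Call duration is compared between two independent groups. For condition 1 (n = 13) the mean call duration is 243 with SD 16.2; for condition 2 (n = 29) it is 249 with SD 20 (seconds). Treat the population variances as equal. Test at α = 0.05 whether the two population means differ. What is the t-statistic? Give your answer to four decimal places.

-0.9491

Let group 1 = condition 1, group 2 = condition 2. H0: μ_1 = μ_2; H1: μ_1 ≠ μ_2 (two-sample pooled-variance t-test, two-sided).
s_p² = [(13−1)·16.2² + (29−1)·20²]/(13+29−2) = 358.732
t = (243 − 249)/√[358.732·(1/13 + 1/29)] = -0.9491
df = n₁ + n₂ − 2 = 40
Two-sided p-value ≈ 0.3483
Since p ≈ 0.3483 > α = 0.05, fail to reject H0; the data do not provide sufficient evidence against H0.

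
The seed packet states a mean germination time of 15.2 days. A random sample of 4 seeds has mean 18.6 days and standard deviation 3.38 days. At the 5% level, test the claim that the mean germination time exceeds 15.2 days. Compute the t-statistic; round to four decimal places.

2.0118

H0: μ = 15.2; H1: μ > 15.2 (one-sample t-test, right-tailed).
t = (x̄ − μ₀)/(s/√n) = (18.6 − 15.2)/(3.38/√4) = 2.0118
df = n − 1 = 3
p-value = P(T ≥ 2.0118) ≈ 0.0689
Since p ≈ 0.0689 > α = 0.05, fail to reject H0; the data do not provide sufficient evidence against H0.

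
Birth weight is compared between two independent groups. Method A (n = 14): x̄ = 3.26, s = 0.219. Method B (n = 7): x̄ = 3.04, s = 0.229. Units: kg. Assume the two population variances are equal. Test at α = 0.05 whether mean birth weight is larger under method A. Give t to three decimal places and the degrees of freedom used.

t = 2.139, df = 19

Let group 1 = method A, group 2 = method B. H0: μ_1 = μ_2; H1: μ_1 > μ_2 (two-sample pooled-variance t-test, right-tailed).
s_p² = [(14−1)·0.219² + (7−1)·0.229²]/(14+7−2) = 0.0493757
t = (3.26 − 3.04)/√[0.0493757·(1/14 + 1/7)] = 2.139
df = n₁ + n₂ − 2 = 19
p-value = P(T ≥ 2.139) ≈ 0.0228
Since p ≈ 0.0228 < α = 0.05, reject H0; the data support H1.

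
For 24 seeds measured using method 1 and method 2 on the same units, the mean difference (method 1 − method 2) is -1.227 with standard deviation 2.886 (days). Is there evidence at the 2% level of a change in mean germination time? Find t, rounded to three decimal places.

-2.083

H0: μ_d = 0; H1: μ_d ≠ 0 (paired t-test on the differences, two-sided).
t = d̄/(s_d/√n) = -1.227/(2.886/√24) = -2.083
df = n − 1 = 23
Two-sided p-value ≈ 0.049
Since p ≈ 0.049 > α = 0.02, fail to reject H0; the evidence is not statistically significant.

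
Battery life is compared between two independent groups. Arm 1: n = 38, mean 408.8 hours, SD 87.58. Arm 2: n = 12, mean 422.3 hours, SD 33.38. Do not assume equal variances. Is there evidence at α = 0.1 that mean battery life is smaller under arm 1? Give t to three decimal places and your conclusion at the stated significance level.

Let group 1 = arm 1, group 2 = arm 2. H0: μ_1 = μ_2; H1: μ_1 < μ_2 (Welch's two-sample t-test, left-tailed).
t = (x̄_1 − x̄_2)/√(s_1²/n_1 + s_2²/n_2) = (408.8 − 422.3)/√(87.58²/38 + 33.38²/12) = -0.786
Welch–Satterthwaite df ≈ 46.08
p-value = P(T ≤ -0.786) ≈ 0.2178
Since p ≈ 0.2178 > α = 0.1, fail to reject H0; the data do not provide sufficient evidence against H0.

t = -0.786; fail to reject H0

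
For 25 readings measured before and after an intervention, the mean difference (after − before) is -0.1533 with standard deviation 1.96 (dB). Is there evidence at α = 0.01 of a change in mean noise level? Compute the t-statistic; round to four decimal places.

-0.3911

H0: μ_d = 0; H1: μ_d ≠ 0 (paired t-test on the differences, two-sided).
t = d̄/(s_d/√n) = -0.1533/(1.96/√25) = -0.3911
df = n − 1 = 24
Two-sided p-value ≈ 0.6992
Since p ≈ 0.6992 > α = 0.01, fail to reject H0; the data do not provide sufficient evidence against H0.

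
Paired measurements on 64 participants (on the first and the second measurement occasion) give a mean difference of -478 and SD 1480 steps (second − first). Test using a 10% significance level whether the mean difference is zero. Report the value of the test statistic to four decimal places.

-2.5838

H0: μ_d = 0; H1: μ_d ≠ 0 (paired t-test on the differences, two-sided).
t = d̄/(s_d/√n) = -478/(1480/√64) = -2.5838
df = n − 1 = 63
Two-sided p-value ≈ 0.012
Since p ≈ 0.012 < α = 0.1, reject H0; the evidence is statistically significant.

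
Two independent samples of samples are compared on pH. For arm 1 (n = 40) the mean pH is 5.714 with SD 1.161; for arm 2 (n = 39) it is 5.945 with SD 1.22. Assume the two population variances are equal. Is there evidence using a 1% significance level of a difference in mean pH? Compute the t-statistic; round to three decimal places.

Let group 1 = arm 1, group 2 = arm 2. H0: μ_1 = μ_2; H1: μ_1 ≠ μ_2 (two-sample pooled-variance t-test, two-sided).
s_p² = [(40−1)·1.161² + (39−1)·1.22²]/(40+39−2) = 1.41725
t = (5.714 − 5.945)/√[1.41725·(1/40 + 1/39)] = -0.862
df = n₁ + n₂ − 2 = 77
Two-sided p-value ≈ 0.3912
Since p ≈ 0.3912 > α = 0.01, fail to reject H0; the evidence is not statistically significant.

-0.862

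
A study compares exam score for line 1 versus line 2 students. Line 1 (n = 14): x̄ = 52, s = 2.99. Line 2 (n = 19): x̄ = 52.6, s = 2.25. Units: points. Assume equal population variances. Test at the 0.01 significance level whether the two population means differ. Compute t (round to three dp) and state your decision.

t = -0.659; fail to reject H0

Let group 1 = line 1, group 2 = line 2. H0: μ_1 = μ_2; H1: μ_1 ≠ μ_2 (two-sample pooled-variance t-test, two-sided).
s_p² = [(14−1)·2.99² + (19−1)·2.25²]/(14+19−2) = 6.68859
t = (52 − 52.6)/√[6.68859·(1/14 + 1/19)] = -0.659
df = n₁ + n₂ − 2 = 31
Two-sided p-value ≈ 0.515
Since p ≈ 0.515 > α = 0.01, fail to reject H0; the evidence is not statistically significant.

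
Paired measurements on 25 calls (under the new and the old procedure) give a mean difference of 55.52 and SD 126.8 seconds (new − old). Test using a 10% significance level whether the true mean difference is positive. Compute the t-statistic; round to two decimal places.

2.19

H0: μ_d = 0; H1: μ_d > 0 (paired t-test on the differences, right-tailed).
t = d̄/(s_d/√n) = 55.52/(126.8/√25) = 2.19
df = n − 1 = 24
p-value = P(T ≥ 2.19) ≈ 0.0193
Since p ≈ 0.0193 < α = 0.1, reject H0; the evidence is statistically significant.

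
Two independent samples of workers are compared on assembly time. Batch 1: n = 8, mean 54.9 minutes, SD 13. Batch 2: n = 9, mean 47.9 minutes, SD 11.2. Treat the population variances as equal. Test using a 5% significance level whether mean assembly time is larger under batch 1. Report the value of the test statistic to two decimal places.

1.19

Let group 1 = batch 1, group 2 = batch 2. H0: μ_1 = μ_2; H1: μ_1 > μ_2 (two-sample pooled-variance t-test, right-tailed).
s_p² = [(8−1)·13² + (9−1)·11.2²]/(8+9−2) = 145.768
t = (54.9 − 47.9)/√[145.768·(1/8 + 1/9)] = 1.19
df = n₁ + n₂ − 2 = 15
p-value = P(T ≥ 1.19) ≈ 0.1257
Since p ≈ 0.1257 > α = 0.05, fail to reject H0; the evidence is not statistically significant.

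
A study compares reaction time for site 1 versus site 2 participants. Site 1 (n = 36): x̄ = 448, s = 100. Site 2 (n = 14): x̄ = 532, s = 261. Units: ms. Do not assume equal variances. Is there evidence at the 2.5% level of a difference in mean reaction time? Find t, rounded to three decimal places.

Let group 1 = site 1, group 2 = site 2. H0: μ_1 = μ_2; H1: μ_1 ≠ μ_2 (Welch's two-sample t-test, two-sided).
t = (x̄_1 − x̄_2)/√(s_1²/n_1 + s_2²/n_2) = (448 − 532)/√(100²/36 + 261²/14) = -1.171
Welch–Satterthwaite df ≈ 14.51
Two-sided p-value ≈ 0.260
Since p ≈ 0.260 > α = 0.025, fail to reject H0; the data do not provide sufficient evidence against H0.

-1.171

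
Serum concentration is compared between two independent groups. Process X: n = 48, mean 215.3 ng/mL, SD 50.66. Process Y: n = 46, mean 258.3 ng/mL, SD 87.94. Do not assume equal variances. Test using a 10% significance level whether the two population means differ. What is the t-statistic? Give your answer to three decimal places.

-2.889

Let group 1 = process X, group 2 = process Y. H0: μ_1 = μ_2; H1: μ_1 ≠ μ_2 (Welch's two-sample t-test, two-sided).
t = (x̄_1 − x̄_2)/√(s_1²/n_1 + s_2²/n_2) = (215.3 − 258.3)/√(50.66²/48 + 87.94²/46) = -2.889
Welch–Satterthwaite df ≈ 71.27
Two-sided p-value ≈ 0.005
Since p ≈ 0.005 < α = 0.1, reject H0; the evidence is statistically significant.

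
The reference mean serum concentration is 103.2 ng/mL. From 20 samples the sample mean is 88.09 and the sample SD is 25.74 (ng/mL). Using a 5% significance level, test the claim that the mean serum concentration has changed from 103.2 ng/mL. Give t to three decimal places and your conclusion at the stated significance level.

t = -2.625; reject H0

H0: μ = 103.2; H1: μ ≠ 103.2 (one-sample t-test, two-sided).
t = (x̄ − μ₀)/(s/√n) = (88.09 − 103.2)/(25.74/√20) = -2.625
df = n − 1 = 19
Two-sided p-value ≈ 0.017
Since p ≈ 0.017 < α = 0.05, reject H0; the data support H1.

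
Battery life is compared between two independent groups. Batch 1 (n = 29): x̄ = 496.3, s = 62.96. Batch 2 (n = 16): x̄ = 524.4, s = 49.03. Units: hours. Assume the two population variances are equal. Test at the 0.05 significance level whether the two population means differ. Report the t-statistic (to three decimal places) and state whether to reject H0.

t = -1.543; fail to reject H0

Let group 1 = batch 1, group 2 = batch 2. H0: μ_1 = μ_2; H1: μ_1 ≠ μ_2 (two-sample pooled-variance t-test, two-sided).
s_p² = [(29−1)·62.96² + (16−1)·49.03²]/(29+16−2) = 3419.77
t = (496.3 − 524.4)/√[3419.77·(1/29 + 1/16)] = -1.543
df = n₁ + n₂ − 2 = 43
Two-sided p-value ≈ 0.130
Since p ≈ 0.130 > α = 0.05, fail to reject H0; the evidence is not statistically significant.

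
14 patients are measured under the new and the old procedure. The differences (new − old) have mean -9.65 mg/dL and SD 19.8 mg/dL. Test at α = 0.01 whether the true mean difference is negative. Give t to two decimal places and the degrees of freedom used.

t = -1.82, df = 13

H0: μ_d = 0; H1: μ_d < 0 (paired t-test on the differences, left-tailed).
t = d̄/(s_d/√n) = -9.65/(19.8/√14) = -1.82
df = n − 1 = 13
p-value = P(T ≤ -1.82) ≈ 0.0456
Since p ≈ 0.0456 > α = 0.01, fail to reject H0; the evidence is not statistically significant.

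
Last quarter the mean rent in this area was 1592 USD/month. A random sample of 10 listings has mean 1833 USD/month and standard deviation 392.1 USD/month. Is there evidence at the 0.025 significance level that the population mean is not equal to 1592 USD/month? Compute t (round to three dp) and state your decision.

H0: μ = 1592; H1: μ ≠ 1592 (one-sample t-test, two-sided).
t = (x̄ − μ₀)/(s/√n) = (1833 − 1592)/(392.1/√10) = 1.944
df = n − 1 = 9
Two-sided p-value ≈ 0.084
Since p ≈ 0.084 > α = 0.025, fail to reject H0; the evidence is not statistically significant.

t = 1.944; fail to reject H0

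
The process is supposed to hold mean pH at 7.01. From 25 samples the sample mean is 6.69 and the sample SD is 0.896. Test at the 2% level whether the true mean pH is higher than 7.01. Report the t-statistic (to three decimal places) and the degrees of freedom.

t = -1.786, df = 24

H0: μ = 7.01; H1: μ > 7.01 (one-sample t-test, right-tailed).
t = (x̄ − μ₀)/(s/√n) = (6.69 − 7.01)/(0.896/√25) = -1.786
df = n − 1 = 24
p-value = P(T ≥ -1.786) ≈ 0.957
Since p ≈ 0.957 > α = 0.02, fail to reject H0; the data do not provide sufficient evidence against H0.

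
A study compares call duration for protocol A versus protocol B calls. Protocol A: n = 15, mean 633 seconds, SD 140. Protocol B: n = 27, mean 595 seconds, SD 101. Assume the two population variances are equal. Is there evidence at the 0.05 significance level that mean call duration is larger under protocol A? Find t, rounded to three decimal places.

1.016

Let group 1 = protocol A, group 2 = protocol B. H0: μ_1 = μ_2; H1: μ_1 > μ_2 (two-sample pooled-variance t-test, right-tailed).
s_p² = [(15−1)·140² + (27−1)·101²]/(15+27−2) = 13490.6
t = (633 − 595)/√[13490.6·(1/15 + 1/27)] = 1.016
df = n₁ + n₂ − 2 = 40
p-value = P(T ≥ 1.016) ≈ 0.1579
Since p ≈ 0.1579 > α = 0.05, fail to reject H0; the evidence is not statistically significant.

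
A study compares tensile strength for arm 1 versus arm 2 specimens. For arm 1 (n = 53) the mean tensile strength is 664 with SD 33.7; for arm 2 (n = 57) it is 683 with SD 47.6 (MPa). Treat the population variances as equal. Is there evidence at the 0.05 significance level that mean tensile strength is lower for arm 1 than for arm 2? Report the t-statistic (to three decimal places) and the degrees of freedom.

Let group 1 = arm 1, group 2 = arm 2. H0: μ_1 = μ_2; H1: μ_1 < μ_2 (two-sample pooled-variance t-test, left-tailed).
s_p² = [(53−1)·33.7² + (57−1)·47.6²]/(53+57−2) = 1721.65
t = (664 − 683)/√[1721.65·(1/53 + 1/57)] = -2.400
df = n₁ + n₂ − 2 = 108
p-value = P(T ≤ -2.400) ≈ 0.009
Since p ≈ 0.009 < α = 0.05, reject H0; the data support H1.

t = -2.400, df = 108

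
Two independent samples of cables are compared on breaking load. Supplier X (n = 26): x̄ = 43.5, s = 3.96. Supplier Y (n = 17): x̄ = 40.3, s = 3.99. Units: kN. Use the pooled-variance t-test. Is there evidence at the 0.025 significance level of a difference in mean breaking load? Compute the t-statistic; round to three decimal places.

2.583

Let group 1 = supplier X, group 2 = supplier Y. H0: μ_1 = μ_2; H1: μ_1 ≠ μ_2 (two-sample pooled-variance t-test, two-sided).
s_p² = [(26−1)·3.96² + (17−1)·3.99²]/(26+17−2) = 15.7747
t = (43.5 − 40.3)/√[15.7747·(1/26 + 1/17)] = 2.583
df = n₁ + n₂ − 2 = 41
Two-sided p-value ≈ 0.0135
Since p ≈ 0.0135 < α = 0.025, reject H0; the data support H1.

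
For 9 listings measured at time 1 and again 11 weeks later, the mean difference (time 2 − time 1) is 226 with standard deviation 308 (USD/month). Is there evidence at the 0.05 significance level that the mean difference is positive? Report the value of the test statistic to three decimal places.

H0: μ_d = 0; H1: μ_d > 0 (paired t-test on the differences, right-tailed).
t = d̄/(s_d/√n) = 226/(308/√9) = 2.201
df = n − 1 = 8
p-value = P(T ≥ 2.201) ≈ 0.0294
Since p ≈ 0.0294 < α = 0.05, reject H0; the data support H1.

2.201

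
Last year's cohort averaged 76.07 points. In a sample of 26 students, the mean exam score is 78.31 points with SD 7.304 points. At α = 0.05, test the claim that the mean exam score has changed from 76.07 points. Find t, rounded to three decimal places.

1.564

H0: μ = 76.07; H1: μ ≠ 76.07 (one-sample t-test, two-sided).
t = (x̄ − μ₀)/(s/√n) = (78.31 − 76.07)/(7.304/√26) = 1.564
df = n − 1 = 25
Two-sided p-value ≈ 0.130
Since p ≈ 0.130 > α = 0.05, fail to reject H0; the evidence is not statistically significant.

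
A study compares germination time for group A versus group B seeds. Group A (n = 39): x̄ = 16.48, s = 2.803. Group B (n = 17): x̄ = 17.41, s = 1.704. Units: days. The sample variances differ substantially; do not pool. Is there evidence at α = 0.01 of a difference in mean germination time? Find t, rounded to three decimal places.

-1.524

Let group 1 = group A, group 2 = group B. H0: μ_1 = μ_2; H1: μ_1 ≠ μ_2 (Welch's two-sample t-test, two-sided).
t = (x̄_1 − x̄_2)/√(s_1²/n_1 + s_2²/n_2) = (16.48 − 17.41)/√(2.803²/39 + 1.704²/17) = -1.524
Welch–Satterthwaite df ≈ 47.93
Two-sided p-value ≈ 0.1340
Since p ≈ 0.1340 > α = 0.01, fail to reject H0; the data do not provide sufficient evidence against H0.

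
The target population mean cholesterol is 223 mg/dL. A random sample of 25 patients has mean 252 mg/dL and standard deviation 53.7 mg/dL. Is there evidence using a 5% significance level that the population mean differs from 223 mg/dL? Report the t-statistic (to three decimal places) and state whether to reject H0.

t = 2.700; reject H0

H0: μ = 223; H1: μ ≠ 223 (one-sample t-test, two-sided).
t = (x̄ − μ₀)/(s/√n) = (252 − 223)/(53.7/√25) = 2.700
df = n − 1 = 24
Two-sided p-value ≈ 0.0125
Since p ≈ 0.0125 < α = 0.05, reject H0; the evidence is statistically significant.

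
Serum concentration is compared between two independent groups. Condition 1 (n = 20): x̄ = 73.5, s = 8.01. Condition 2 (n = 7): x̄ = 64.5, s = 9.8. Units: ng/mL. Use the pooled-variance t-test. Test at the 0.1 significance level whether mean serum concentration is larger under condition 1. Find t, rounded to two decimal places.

Let group 1 = condition 1, group 2 = condition 2. H0: μ_1 = μ_2; H1: μ_1 > μ_2 (two-sample pooled-variance t-test, right-tailed).
s_p² = [(20−1)·8.01² + (7−1)·9.8²]/(20+7−2) = 71.8113
t = (73.5 − 64.5)/√[71.8113·(1/20 + 1/7)] = 2.42
df = n₁ + n₂ − 2 = 25
p-value = P(T ≥ 2.42) ≈ 0.0116
Since p ≈ 0.0116 < α = 0.1, reject H0; the data support H1.

2.42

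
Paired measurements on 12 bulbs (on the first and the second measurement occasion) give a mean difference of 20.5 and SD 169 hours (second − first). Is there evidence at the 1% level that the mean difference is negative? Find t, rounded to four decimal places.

H0: μ_d = 0; H1: μ_d < 0 (paired t-test on the differences, left-tailed).
t = d̄/(s_d/√n) = 20.5/(169/√12) = 0.4202
df = n − 1 = 11
p-value = P(T ≤ 0.4202) ≈ 0.659
Since p ≈ 0.659 > α = 0.01, fail to reject H0; the data do not provide sufficient evidence against H0.

0.4202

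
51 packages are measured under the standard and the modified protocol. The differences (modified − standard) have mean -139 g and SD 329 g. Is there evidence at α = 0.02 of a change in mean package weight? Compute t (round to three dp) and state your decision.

H0: μ_d = 0; H1: μ_d ≠ 0 (paired t-test on the differences, two-sided).
t = d̄/(s_d/√n) = -139/(329/√51) = -3.017
df = n − 1 = 50
Two-sided p-value ≈ 0.0040
Since p ≈ 0.0040 < α = 0.02, reject H0; the data support H1.

t = -3.017; reject H0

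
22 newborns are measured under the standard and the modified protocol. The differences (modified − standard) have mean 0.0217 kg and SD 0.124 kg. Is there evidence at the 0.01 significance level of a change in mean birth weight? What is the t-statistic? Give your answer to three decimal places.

H0: μ_d = 0; H1: μ_d ≠ 0 (paired t-test on the differences, two-sided).
t = d̄/(s_d/√n) = 0.0217/(0.124/√22) = 0.821
df = n − 1 = 21
Two-sided p-value ≈ 0.421
Since p ≈ 0.421 > α = 0.01, fail to reject H0; the data do not provide sufficient evidence against H0.

0.821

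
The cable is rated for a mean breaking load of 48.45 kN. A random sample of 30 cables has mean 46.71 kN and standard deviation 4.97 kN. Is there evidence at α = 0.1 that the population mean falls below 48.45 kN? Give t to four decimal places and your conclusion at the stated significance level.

t = -1.9176; reject H0

H0: μ = 48.45; H1: μ < 48.45 (one-sample t-test, left-tailed).
t = (x̄ − μ₀)/(s/√n) = (46.71 − 48.45)/(4.97/√30) = -1.9176
df = n − 1 = 29
p-value = P(T ≤ -1.9176) ≈ 0.0325
Since p ≈ 0.0325 < α = 0.1, reject H0; the evidence is statistically significant.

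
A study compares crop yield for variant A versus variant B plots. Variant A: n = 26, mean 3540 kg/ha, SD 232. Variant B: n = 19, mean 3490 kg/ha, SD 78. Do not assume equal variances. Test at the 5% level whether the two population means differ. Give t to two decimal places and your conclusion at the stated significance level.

Let group 1 = variant A, group 2 = variant B. H0: μ_1 = μ_2; H1: μ_1 ≠ μ_2 (Welch's two-sample t-test, two-sided).
t = (x̄_1 − x̄_2)/√(s_1²/n_1 + s_2²/n_2) = (3540 − 3490)/√(232²/26 + 78²/19) = 1.02
Welch–Satterthwaite df ≈ 32.26
Two-sided p-value ≈ 0.3141
Since p ≈ 0.3141 > α = 0.05, fail to reject H0; the evidence is not statistically significant.

t = 1.02; fail to reject H0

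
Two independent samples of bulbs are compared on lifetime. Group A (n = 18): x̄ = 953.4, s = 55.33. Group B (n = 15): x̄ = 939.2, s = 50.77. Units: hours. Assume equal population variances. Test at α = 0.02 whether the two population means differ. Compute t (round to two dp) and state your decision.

Let group 1 = group A, group 2 = group B. H0: μ_1 = μ_2; H1: μ_1 ≠ μ_2 (two-sample pooled-variance t-test, two-sided).
s_p² = [(18−1)·55.33² + (15−1)·50.77²]/(18+15−2) = 2842.91
t = (953.4 − 939.2)/√[2842.91·(1/18 + 1/15)] = 0.76
df = n₁ + n₂ − 2 = 31
Two-sided p-value ≈ 0.452
Since p ≈ 0.452 > α = 0.02, fail to reject H0; the evidence is not statistically significant.

t = 0.76; fail to reject H0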